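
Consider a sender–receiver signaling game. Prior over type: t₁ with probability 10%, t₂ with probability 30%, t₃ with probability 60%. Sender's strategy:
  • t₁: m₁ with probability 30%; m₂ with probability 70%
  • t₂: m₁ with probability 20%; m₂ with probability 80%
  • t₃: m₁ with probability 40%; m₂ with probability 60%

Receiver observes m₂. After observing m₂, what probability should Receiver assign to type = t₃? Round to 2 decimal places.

P(m₂) = 0.1·0.7 + 0.3·0.8 + 0.6·0.6 = 0.67
P(t₃ | m₂) = (0.6·0.6) / 0.67 = 0.36 / 0.67 = 0.537313

0.54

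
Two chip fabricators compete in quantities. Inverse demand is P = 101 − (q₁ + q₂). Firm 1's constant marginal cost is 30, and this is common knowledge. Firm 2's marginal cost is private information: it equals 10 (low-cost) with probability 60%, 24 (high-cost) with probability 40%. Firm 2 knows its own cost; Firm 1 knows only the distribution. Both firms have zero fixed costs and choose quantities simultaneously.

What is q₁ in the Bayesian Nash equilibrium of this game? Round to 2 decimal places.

18.87

Each type of Firm 2 best-responds to q₁; Firm 1 best-responds to the expected q₂ over Firm 2's types.
Firm 2 with cost c maximizes (101 − (q₁+q₂) − c)·q₂, giving q₂(c) = (101 − c − q₁)/2.
E[c₂] = 0.6·10 + 0.4·24 = 15.6
Firm 1's FOC against E[q₂] yields q₁ = (101 − 2·30 + E[c₂])/3 = (101 − 60 + 15.6)/3 = 18.8667.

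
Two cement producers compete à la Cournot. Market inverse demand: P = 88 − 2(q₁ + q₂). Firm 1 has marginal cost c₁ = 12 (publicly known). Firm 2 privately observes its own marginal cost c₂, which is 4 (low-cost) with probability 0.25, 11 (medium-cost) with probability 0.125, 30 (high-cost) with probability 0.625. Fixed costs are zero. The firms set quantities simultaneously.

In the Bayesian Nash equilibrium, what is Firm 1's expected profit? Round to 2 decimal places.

402.57

Each type of Firm 2 best-responds to q₁; Firm 1 best-responds to the expected q₂ over Firm 2's types.
Firm 2 with cost c maximizes (88 − 2(q₁+q₂) − c)·q₂, giving q₂(c) = (88 − c − 2q₁)/4.
E[c₂] = 0.25·4 + 0.125·11 + 0.625·30 = 21.125
Firm 1's FOC against E[q₂] yields q₁ = (88 − 2·12 + E[c₂])/6 = (88 − 24 + 21.125)/6 = 14.1875.
E[P] = 88 − 2·(q₁ + E[q₂]) = 40.375; Firm 1's expected profit = (E[P] − 12)·q₁ = (40.375 − 12)·14.1875 = 402.57.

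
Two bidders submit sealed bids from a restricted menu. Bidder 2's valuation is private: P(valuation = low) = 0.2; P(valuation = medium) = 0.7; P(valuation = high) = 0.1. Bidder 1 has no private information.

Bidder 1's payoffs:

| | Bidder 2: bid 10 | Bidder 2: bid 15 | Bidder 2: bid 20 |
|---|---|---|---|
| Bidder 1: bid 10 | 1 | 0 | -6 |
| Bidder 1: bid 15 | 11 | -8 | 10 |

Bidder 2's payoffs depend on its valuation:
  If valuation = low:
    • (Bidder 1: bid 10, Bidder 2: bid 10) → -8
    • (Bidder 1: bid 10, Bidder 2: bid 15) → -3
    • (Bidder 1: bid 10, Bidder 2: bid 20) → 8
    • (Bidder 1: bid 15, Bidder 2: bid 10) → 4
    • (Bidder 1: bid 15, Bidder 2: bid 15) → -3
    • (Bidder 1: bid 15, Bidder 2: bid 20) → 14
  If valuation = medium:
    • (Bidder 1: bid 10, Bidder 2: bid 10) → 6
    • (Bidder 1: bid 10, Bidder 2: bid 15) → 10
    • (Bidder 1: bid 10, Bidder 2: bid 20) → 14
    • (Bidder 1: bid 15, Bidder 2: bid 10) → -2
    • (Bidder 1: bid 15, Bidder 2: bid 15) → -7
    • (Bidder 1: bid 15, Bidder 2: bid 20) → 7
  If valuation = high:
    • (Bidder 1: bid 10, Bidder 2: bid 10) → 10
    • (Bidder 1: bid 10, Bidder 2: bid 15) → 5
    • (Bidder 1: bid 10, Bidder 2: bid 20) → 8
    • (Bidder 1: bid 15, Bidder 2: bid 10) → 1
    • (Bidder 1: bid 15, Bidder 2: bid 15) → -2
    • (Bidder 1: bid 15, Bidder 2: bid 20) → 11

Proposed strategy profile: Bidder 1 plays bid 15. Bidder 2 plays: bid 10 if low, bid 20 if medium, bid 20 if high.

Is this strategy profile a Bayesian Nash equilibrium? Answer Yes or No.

A profile is a BNE iff every type of every player is best-responding given beliefs about the other side.
Bidder 1 plays bid 15: E[bid 15] = 0.2·(11) + 0.7·(10) + 0.1·(10) = 10.2; E[bid 10] = -4.6. Best-responding. ✓
Bidder 2 (valuation low), facing bid 15: bid 10 gives 4, bid 15 gives -3, bid 20 gives 14. Proposed bid 10 is not best — profitable deviation exists. ✗
Bidder 2 (valuation medium), facing bid 15: bid 10 gives -2, bid 15 gives -7, bid 20 gives 7. Proposed bid 20 is best. ✓
Bidder 2 (valuation high), facing bid 15: bid 10 gives 1, bid 15 gives -2, bid 20 gives 11. Proposed bid 20 is best. ✓

No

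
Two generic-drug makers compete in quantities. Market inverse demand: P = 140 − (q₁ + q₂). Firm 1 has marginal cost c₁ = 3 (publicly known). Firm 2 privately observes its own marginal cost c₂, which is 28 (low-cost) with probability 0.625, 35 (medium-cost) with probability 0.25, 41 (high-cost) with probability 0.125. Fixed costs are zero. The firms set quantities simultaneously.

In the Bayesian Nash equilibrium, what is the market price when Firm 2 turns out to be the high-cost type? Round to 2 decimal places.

Type-c best response for Firm 2: q₂(c) = (140 − c)/2 − q₁/2.
Firm 1 maximizes expected profit; its first-order condition is 140 − 2q₁ − E[q₂] − 3 = 0.
Substituting E[q₂] and solving: E[c₂] = 31.375, so q₁ = (140 − 2·3 + 31.375)/3 = 55.125.
q₂(high-cost) = 21.9375, so P = 140 − (55.125 + 21.9375) = 62.9375.

62.94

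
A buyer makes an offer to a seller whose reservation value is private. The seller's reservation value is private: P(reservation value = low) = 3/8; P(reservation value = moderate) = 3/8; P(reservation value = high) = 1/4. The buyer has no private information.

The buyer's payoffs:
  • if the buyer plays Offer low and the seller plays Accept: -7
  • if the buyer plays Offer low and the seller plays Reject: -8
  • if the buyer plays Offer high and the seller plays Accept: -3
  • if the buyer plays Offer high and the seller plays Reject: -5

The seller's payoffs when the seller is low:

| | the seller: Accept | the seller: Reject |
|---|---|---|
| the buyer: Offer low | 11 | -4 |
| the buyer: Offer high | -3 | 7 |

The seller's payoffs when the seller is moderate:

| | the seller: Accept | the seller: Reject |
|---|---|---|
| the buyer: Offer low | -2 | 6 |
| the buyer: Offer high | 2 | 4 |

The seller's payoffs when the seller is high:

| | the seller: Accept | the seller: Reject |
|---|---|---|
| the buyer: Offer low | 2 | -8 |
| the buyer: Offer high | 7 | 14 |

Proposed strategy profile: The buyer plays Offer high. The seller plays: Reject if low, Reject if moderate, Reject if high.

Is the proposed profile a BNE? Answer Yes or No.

The buyer plays Offer high: E[Offer high] = 3/8·(-5) + 3/8·(-5) + 1/4·(-5) = -5; E[Offer low] = -8. Best-responding. ✓
The seller (reservation value low), facing Offer high: Accept gives -3, Reject gives 7. Proposed Reject is best. ✓
The seller (reservation value moderate), facing Offer high: Accept gives 2, Reject gives 4. Proposed Reject is best. ✓
The seller (reservation value high), facing Offer high: Accept gives 7, Reject gives 14. Proposed Reject is best. ✓

Yes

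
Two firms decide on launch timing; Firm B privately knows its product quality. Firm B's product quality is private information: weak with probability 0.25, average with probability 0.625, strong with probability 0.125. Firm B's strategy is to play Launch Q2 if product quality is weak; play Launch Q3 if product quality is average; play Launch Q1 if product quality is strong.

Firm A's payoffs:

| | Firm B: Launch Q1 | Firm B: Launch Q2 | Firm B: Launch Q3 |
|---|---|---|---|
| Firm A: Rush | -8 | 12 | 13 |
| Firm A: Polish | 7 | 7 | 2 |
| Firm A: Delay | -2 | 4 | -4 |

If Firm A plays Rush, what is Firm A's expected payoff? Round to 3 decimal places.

E[Rush] = 0.25·12 + 0.625·13 + 0.125·(-8) = 3 + 8.125 + (-1) = 10.125

10.125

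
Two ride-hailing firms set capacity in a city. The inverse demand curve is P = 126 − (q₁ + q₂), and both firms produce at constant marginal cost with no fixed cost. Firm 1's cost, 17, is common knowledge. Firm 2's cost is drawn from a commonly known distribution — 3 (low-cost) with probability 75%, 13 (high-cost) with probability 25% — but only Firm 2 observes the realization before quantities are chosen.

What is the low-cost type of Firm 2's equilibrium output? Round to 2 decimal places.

45.25

Each type of Firm 2 best-responds to q₁; Firm 1 best-responds to the expected q₂ over Firm 2's types.
Firm 2 with cost c maximizes (126 − (q₁+q₂) − c)·q₂, giving q₂(c) = (126 − c − q₁)/2.
E[c₂] = 0.75·3 + 0.25·13 = 5.5
Firm 1's FOC against E[q₂] yields q₁ = (126 − 2·17 + E[c₂])/3 = (126 − 34 + 5.5)/3 = 32.5.
q₂(low-cost) = (126 − 3 − 32.5)/2 = 45.25.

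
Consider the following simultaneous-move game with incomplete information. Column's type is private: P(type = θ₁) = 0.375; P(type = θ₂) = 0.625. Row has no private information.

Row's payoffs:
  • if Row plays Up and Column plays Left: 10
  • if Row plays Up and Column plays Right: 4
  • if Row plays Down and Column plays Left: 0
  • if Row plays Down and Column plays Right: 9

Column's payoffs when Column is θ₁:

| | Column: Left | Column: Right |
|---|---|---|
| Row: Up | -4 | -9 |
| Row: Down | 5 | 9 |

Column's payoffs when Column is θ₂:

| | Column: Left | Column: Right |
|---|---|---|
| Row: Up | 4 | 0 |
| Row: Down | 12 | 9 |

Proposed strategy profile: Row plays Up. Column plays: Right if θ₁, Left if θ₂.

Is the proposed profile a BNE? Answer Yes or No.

Row plays Up: E[Up] = 0.375·(4) + 0.625·(10) = 7.75; E[Down] = 3.375. Best-responding. ✓
Column (type θ₁), facing Up: Left gives -4, Right gives -9. Proposed Right is not best — profitable deviation exists. ✗
Column (type θ₂), facing Up: Left gives 4, Right gives 0. Proposed Left is best. ✓

No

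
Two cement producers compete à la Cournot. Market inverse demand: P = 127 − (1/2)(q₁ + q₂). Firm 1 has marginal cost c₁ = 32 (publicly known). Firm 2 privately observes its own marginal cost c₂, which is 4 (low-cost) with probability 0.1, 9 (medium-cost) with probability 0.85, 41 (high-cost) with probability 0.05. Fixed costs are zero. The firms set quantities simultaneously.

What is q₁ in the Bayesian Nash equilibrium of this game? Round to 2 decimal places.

48.73

Type-c best response for Firm 2: q₂(c) = (127 − c) − q₁/2.
Firm 1 maximizes expected profit; its first-order condition is 127 − q₁ − (1/2)E[q₂] − 32 = 0.
Substituting E[q₂] and solving: E[c₂] = 10.1, so q₁ = (127 − 2·32 + 10.1)/(3/2) = 48.7333.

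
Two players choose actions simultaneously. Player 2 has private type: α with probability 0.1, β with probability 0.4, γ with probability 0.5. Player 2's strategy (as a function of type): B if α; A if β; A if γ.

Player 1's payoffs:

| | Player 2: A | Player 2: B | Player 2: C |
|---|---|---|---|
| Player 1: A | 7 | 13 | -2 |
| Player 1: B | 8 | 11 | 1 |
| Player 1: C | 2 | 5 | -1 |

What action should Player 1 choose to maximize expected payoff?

B

E[A] = 0.1·(13) + 0.4·(7) + 0.5·(7) = 7.6
E[B] = 0.1·(11) + 0.4·(8) + 0.5·(8) = 8.3
E[C] = 0.1·(5) + 0.4·(2) + 0.5·(2) = 2.3
Best response: B (8.3 is the largest).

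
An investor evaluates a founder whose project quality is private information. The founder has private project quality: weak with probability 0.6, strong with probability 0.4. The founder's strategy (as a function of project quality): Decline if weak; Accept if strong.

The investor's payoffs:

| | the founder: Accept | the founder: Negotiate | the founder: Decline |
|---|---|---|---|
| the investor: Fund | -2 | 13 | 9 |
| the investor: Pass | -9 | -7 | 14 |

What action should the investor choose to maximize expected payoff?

Pass

E[Fund] = 0.6·(9) + 0.4·(-2) = 4.6
E[Pass] = 0.6·(14) + 0.4·(-9) = 4.8
Best response: Pass (4.8 is the largest).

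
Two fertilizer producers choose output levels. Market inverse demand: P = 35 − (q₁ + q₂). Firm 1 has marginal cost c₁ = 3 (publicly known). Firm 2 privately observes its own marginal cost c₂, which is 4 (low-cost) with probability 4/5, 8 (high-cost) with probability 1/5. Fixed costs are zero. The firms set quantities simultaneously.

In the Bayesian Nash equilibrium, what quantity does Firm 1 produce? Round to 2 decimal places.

Type-c best response for Firm 2: q₂(c) = (35 − c)/2 − q₁/2.
Firm 1 maximizes expected profit; its first-order condition is 35 − 2q₁ − E[q₂] − 3 = 0.
Substituting E[q₂] and solving: E[c₂] = 4.8, so q₁ = (35 − 2·3 + 4.8)/3 = 11.2667.

11.27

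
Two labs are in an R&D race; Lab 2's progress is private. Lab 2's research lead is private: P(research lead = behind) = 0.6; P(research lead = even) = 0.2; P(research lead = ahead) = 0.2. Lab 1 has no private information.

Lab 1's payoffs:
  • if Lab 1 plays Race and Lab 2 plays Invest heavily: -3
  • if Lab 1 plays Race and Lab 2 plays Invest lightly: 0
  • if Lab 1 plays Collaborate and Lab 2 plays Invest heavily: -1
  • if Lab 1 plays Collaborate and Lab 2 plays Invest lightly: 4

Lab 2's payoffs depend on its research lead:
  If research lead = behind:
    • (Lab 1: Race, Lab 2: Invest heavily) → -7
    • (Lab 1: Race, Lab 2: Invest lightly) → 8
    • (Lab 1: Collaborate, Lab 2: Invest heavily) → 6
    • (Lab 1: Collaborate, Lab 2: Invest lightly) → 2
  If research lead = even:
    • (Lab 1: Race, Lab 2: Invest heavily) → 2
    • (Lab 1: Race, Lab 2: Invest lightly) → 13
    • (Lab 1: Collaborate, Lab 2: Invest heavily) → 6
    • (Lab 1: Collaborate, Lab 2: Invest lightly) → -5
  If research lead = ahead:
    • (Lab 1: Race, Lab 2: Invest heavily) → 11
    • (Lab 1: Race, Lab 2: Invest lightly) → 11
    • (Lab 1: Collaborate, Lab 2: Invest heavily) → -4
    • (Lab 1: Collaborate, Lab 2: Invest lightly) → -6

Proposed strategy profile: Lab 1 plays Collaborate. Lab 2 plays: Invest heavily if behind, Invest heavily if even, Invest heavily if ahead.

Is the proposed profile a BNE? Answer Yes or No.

A profile is a BNE iff every type of every player is best-responding given beliefs about the other side.
Lab 1 plays Collaborate: E[Collaborate] = 0.6·(-1) + 0.2·(-1) + 0.2·(-1) = -1; E[Race] = -3. Best-responding. ✓
Lab 2 (research lead behind), facing Collaborate: Invest heavily gives 6, Invest lightly gives 2. Proposed Invest heavily is best. ✓
Lab 2 (research lead even), facing Collaborate: Invest heavily gives 6, Invest lightly gives -5. Proposed Invest heavily is best. ✓
Lab 2 (research lead ahead), facing Collaborate: Invest heavily gives -4, Invest lightly gives -6. Proposed Invest heavily is best. ✓

Yes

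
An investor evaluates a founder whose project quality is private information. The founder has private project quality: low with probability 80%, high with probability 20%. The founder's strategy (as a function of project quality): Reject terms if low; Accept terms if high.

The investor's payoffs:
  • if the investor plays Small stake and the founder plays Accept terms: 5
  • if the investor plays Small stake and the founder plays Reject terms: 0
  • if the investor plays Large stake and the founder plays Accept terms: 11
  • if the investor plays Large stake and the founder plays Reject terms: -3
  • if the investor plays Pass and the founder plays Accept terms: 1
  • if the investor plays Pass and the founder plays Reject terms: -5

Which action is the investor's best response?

Small stake

E[Small stake] = 0.8·(0) + 0.2·(5) = 1
E[Large stake] = 0.8·(-3) + 0.2·(11) = -0.2
E[Pass] = 0.8·(-5) + 0.2·(1) = -3.8
Best response: Small stake (1 is the largest).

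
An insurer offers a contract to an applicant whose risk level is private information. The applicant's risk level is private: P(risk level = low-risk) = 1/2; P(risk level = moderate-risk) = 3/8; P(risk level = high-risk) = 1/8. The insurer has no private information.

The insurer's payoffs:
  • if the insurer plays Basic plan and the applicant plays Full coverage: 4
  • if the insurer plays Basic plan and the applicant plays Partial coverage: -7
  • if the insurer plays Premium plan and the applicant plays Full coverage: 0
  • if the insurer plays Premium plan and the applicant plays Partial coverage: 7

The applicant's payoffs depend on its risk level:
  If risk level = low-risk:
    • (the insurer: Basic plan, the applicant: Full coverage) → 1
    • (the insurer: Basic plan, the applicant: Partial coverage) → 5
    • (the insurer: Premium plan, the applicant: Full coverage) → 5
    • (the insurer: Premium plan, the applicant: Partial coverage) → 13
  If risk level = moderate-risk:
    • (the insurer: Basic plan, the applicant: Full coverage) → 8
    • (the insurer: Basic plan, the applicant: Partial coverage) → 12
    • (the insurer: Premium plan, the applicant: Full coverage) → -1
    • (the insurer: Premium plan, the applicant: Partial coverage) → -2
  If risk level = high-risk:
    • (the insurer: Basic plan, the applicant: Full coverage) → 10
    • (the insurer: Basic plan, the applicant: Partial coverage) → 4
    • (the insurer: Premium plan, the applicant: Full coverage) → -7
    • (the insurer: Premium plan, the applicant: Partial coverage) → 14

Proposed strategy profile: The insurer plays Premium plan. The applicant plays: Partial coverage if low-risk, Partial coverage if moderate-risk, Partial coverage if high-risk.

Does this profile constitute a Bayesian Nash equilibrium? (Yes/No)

No

A profile is a BNE iff every type of every player is best-responding given beliefs about the other side.
The insurer plays Premium plan: E[Premium plan] = 1/2·(7) + 3/8·(7) + 1/8·(7) = 7; E[Basic plan] = -7. Best-responding. ✓
The applicant (risk level low-risk), facing Premium plan: Full coverage gives 5, Partial coverage gives 13. Proposed Partial coverage is best. ✓
The applicant (risk level moderate-risk), facing Premium plan: Full coverage gives -1, Partial coverage gives -2. Proposed Partial coverage is not best — profitable deviation exists. ✗
The applicant (risk level high-risk), facing Premium plan: Full coverage gives -7, Partial coverage gives 14. Proposed Partial coverage is best. ✓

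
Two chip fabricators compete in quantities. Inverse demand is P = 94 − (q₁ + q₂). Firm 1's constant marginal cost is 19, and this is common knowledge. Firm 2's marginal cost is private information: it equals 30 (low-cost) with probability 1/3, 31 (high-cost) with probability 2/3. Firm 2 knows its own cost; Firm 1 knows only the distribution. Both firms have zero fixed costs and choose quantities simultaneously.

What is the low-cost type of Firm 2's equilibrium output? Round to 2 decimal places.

17.56

Firm 2 with cost c maximizes (94 − (q₁+q₂) − c)·q₂, giving q₂(c) = (94 − c − q₁)/2.
E[c₂] = 1/3·30 + 2/3·31 = 30.6667
Firm 1's FOC against E[q₂] yields q₁ = (94 − 2·19 + E[c₂])/3 = (94 − 38 + 30.6667)/3 = 28.8889.
q₂(low-cost) = (94 − 30 − 28.8889)/2 = 17.5556.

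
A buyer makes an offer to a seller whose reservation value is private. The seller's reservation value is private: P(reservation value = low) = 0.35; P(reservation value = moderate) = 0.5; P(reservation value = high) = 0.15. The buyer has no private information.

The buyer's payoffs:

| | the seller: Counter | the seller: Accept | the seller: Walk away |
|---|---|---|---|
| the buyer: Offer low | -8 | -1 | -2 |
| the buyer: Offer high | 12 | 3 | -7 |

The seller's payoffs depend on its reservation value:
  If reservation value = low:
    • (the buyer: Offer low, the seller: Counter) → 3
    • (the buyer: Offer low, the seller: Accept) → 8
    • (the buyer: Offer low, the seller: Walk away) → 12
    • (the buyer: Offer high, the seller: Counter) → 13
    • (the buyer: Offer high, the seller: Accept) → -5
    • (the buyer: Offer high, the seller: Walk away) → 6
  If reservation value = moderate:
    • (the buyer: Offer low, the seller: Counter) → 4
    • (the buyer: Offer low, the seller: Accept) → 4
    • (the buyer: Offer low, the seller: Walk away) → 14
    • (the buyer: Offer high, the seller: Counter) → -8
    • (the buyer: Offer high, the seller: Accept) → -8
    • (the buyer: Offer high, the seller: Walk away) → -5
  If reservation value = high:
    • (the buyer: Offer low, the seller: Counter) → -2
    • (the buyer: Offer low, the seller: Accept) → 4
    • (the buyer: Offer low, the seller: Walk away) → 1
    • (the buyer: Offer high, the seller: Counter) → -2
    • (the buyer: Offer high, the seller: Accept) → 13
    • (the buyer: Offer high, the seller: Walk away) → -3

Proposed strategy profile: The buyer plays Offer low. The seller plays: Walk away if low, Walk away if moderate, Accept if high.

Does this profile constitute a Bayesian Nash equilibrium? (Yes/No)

A profile is a BNE iff every type of every player is best-responding given beliefs about the other side.
The buyer plays Offer low: E[Offer low] = 0.35·(-2) + 0.5·(-2) + 0.15·(-1) = -1.85; E[Offer high] = -5.5. Best-responding. ✓
The seller (reservation value low), facing Offer low: Counter gives 3, Accept gives 8, Walk away gives 12. Proposed Walk away is best. ✓
The seller (reservation value moderate), facing Offer low: Counter gives 4, Accept gives 4, Walk away gives 14. Proposed Walk away is best. ✓
The seller (reservation value high), facing Offer low: Counter gives -2, Accept gives 4, Walk away gives 1. Proposed Accept is best. ✓

Yes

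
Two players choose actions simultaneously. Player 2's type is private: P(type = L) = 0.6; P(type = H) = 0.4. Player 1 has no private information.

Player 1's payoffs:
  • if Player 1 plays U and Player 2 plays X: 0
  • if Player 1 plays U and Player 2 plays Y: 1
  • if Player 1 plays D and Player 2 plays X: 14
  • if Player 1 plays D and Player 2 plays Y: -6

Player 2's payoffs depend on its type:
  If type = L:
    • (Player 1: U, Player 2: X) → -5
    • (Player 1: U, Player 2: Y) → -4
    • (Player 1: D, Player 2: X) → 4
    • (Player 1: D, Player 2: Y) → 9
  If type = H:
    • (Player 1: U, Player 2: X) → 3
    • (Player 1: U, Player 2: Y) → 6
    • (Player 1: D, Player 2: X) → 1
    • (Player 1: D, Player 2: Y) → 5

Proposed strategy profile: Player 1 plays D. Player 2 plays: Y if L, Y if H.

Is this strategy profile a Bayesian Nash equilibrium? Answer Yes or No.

Player 1 plays D: E[D] = 0.6·(-6) + 0.4·(-6) = -6; E[U] = 1. Not best-responding. ✗
Player 2 (type L), facing D: X gives 4, Y gives 9. Proposed Y is best. ✓
Player 2 (type H), facing D: X gives 1, Y gives 5. Proposed Y is best. ✓

No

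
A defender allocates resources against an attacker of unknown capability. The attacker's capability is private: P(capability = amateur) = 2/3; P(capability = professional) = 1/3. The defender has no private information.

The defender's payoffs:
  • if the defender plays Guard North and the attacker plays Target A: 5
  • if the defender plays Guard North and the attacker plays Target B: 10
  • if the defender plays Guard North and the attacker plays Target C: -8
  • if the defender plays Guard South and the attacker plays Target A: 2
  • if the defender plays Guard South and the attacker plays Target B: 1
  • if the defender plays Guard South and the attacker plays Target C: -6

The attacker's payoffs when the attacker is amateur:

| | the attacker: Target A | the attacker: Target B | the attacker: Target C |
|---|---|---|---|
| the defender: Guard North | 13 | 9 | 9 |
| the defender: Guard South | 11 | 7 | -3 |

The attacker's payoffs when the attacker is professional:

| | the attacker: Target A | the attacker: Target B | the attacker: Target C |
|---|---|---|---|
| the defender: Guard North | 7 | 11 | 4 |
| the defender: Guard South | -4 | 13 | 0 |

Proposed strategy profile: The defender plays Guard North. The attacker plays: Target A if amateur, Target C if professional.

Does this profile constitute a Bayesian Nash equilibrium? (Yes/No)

No

The defender plays Guard North: E[Guard North] = 2/3·(5) + 1/3·(-8) = 2/3; E[Guard South] = -2/3. Best-responding. ✓
The attacker (capability amateur), facing Guard North: Target A gives 13, Target B gives 9, Target C gives 9. Proposed Target A is best. ✓
The attacker (capability professional), facing Guard North: Target A gives 7, Target B gives 11, Target C gives 4. Proposed Target C is not best — profitable deviation exists. ✗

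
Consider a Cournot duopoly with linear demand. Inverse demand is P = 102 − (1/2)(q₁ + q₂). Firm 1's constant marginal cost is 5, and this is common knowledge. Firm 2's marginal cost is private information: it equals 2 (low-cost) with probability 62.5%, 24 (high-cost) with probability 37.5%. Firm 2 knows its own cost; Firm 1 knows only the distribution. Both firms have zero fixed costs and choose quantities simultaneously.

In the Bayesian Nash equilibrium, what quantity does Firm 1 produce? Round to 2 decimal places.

68.17

Each type of Firm 2 best-responds to q₁; Firm 1 best-responds to the expected q₂ over Firm 2's types.
Firm 2 with cost c maximizes (102 − (1/2)(q₁+q₂) − c)·q₂, giving q₂(c) = (102 − c − (1/2)q₁).
E[c₂] = 0.625·2 + 0.375·24 = 10.25
Firm 1's FOC against E[q₂] yields q₁ = (102 − 2·5 + E[c₂])/(3/2) = (102 − 10 + 10.25)/(3/2) = 68.1667.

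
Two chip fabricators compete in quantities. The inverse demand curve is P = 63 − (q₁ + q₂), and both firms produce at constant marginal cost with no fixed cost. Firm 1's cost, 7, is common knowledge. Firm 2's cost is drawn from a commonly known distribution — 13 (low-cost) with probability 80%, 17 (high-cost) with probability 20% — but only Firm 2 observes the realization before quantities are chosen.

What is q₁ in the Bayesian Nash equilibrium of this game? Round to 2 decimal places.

20.93

Each type of Firm 2 best-responds to q₁; Firm 1 best-responds to the expected q₂ over Firm 2's types.
Firm 2 with cost c maximizes (63 − (q₁+q₂) − c)·q₂, giving q₂(c) = (63 − c − q₁)/2.
E[c₂] = 0.8·13 + 0.2·17 = 13.8
Firm 1's FOC against E[q₂] yields q₁ = (63 − 2·7 + E[c₂])/3 = (63 − 14 + 13.8)/3 = 20.9333.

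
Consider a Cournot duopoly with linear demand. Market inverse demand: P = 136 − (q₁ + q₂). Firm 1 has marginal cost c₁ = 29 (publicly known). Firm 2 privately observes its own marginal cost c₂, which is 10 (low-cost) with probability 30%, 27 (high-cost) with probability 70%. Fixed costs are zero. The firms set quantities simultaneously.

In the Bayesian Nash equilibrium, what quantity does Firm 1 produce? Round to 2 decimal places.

33.30

Type-c best response for Firm 2: q₂(c) = (136 − c)/2 − q₁/2.
Firm 1 maximizes expected profit; its first-order condition is 136 − 2q₁ − E[q₂] − 29 = 0.
Substituting E[q₂] and solving: E[c₂] = 21.9, so q₁ = (136 − 2·29 + 21.9)/3 = 33.3.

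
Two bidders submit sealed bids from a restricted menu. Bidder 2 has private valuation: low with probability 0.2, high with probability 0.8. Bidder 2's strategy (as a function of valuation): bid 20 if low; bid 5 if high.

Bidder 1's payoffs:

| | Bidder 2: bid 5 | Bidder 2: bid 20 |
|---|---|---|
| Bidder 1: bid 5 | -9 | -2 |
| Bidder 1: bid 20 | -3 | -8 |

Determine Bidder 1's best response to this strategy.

bid 20

Compute Bidder 1's expected payoff for each action, taking the expectation over Bidder 2's type.
E[bid 5] = 0.2·(-2) + 0.8·(-9) = -7.6
E[bid 20] = 0.2·(-8) + 0.8·(-3) = -4
Best response: bid 20 (-4 is the largest).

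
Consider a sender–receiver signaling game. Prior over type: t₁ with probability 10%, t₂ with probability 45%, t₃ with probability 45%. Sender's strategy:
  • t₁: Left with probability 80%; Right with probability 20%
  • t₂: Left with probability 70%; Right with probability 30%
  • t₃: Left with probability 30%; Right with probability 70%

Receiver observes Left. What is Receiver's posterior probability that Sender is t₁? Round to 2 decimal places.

0.15

P(Left) = 0.1·0.8 + 0.45·0.7 + 0.45·0.3 = 0.53
P(t₁ | Left) = (0.1·0.8) / 0.53 = 0.08 / 0.53 = 0.150943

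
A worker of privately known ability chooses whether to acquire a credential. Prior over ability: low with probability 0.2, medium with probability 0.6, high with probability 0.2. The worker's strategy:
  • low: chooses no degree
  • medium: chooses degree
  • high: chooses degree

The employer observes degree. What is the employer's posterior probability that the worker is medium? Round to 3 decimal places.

P(degree) = 0.2·0 + 0.6·1 + 0.2·1 = 0.8
P(medium | degree) = (0.6·1) / 0.8 = 0.6 / 0.8 = 0.75

0.750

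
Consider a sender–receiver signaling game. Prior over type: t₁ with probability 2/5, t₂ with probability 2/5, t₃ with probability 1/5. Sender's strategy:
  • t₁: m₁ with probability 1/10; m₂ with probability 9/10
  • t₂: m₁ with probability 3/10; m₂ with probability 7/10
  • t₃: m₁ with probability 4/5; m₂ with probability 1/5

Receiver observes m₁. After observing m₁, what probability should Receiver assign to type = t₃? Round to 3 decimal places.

P(m₁) = (2/5)·(1/10) + (2/5)·(3/10) + (1/5)·(4/5) = 8/25
P(t₃ | m₁) = ((1/5)·(4/5)) / (8/25) = (4/25) / (8/25) = 1/2

0.500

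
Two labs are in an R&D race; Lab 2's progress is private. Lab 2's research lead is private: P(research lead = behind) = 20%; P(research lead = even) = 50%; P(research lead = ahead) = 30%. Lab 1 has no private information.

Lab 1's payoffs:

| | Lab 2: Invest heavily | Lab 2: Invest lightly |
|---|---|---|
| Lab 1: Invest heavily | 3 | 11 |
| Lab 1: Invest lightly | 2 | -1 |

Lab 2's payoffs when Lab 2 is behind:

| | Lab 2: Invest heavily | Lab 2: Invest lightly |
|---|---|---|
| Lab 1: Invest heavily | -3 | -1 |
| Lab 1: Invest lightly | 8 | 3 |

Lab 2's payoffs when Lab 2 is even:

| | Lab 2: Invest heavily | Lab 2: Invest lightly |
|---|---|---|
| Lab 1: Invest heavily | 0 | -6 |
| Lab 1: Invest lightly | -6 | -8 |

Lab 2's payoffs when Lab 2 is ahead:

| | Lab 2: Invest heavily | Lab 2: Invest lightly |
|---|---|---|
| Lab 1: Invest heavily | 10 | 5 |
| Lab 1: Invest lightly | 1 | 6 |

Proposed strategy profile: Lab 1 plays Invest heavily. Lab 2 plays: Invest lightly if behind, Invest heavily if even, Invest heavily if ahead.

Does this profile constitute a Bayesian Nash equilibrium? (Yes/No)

Yes

Lab 1 plays Invest heavily: E[Invest heavily] = 0.2·(11) + 0.5·(3) + 0.3·(3) = 4.6; E[Invest lightly] = 1.4. Best-responding. ✓
Lab 2 (research lead behind), facing Invest heavily: Invest heavily gives -3, Invest lightly gives -1. Proposed Invest lightly is best. ✓
Lab 2 (research lead even), facing Invest heavily: Invest heavily gives 0, Invest lightly gives -6. Proposed Invest heavily is best. ✓
Lab 2 (research lead ahead), facing Invest heavily: Invest heavily gives 10, Invest lightly gives 5. Proposed Invest heavily is best. ✓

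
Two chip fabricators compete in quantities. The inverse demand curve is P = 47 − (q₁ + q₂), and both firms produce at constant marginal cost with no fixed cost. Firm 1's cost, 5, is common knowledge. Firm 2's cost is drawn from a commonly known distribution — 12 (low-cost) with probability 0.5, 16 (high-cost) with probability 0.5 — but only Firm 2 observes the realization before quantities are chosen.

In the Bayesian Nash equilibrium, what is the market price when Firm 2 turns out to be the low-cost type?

Type-c best response for Firm 2: q₂(c) = (47 − c)/2 − q₁/2.
Firm 1 maximizes expected profit; its first-order condition is 47 − 2q₁ − E[q₂] − 5 = 0.
Substituting E[q₂] and solving: E[c₂] = 14, so q₁ = (47 − 2·5 + 14)/3 = 17.
q₂(low-cost) = 9, so P = 47 − (17 + 9) = 21.

21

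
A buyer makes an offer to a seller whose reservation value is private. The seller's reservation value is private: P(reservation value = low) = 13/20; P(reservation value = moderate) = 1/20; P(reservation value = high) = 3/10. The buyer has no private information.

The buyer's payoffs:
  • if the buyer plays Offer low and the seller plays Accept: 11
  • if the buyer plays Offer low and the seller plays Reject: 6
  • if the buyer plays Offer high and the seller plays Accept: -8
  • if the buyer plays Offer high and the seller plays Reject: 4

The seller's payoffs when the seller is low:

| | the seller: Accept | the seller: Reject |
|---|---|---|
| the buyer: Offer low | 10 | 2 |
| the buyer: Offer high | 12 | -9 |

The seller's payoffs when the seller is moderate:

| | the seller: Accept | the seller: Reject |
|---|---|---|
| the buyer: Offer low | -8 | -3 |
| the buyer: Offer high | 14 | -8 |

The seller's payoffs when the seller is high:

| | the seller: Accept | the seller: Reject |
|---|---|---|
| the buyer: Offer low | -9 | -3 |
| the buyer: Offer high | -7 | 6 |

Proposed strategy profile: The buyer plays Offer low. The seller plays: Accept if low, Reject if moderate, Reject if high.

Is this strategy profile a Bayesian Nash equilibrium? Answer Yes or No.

Yes

The buyer plays Offer low: E[Offer low] = 13/20·(11) + 1/20·(6) + 3/10·(6) = 37/4; E[Offer high] = -19/5. Best-responding. ✓
The seller (reservation value low), facing Offer low: Accept gives 10, Reject gives 2. Proposed Accept is best. ✓
The seller (reservation value moderate), facing Offer low: Accept gives -8, Reject gives -3. Proposed Reject is best. ✓
The seller (reservation value high), facing Offer low: Accept gives -9, Reject gives -3. Proposed Reject is best. ✓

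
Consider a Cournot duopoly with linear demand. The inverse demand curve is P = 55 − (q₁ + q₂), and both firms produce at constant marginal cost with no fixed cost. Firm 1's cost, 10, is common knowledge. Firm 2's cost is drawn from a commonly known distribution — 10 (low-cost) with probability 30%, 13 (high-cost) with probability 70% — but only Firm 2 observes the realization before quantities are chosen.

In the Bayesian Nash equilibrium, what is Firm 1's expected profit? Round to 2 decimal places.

Type-c best response for Firm 2: q₂(c) = (55 − c)/2 − q₁/2.
Firm 1 maximizes expected profit; its first-order condition is 55 − 2q₁ − E[q₂] − 10 = 0.
Substituting E[q₂] and solving: E[c₂] = 12.1, so q₁ = (55 − 2·10 + 12.1)/3 = 15.7.
E[P] = 55 − (q₁ + E[q₂]) = 25.7; Firm 1's expected profit = (E[P] − 10)·q₁ = (25.7 − 10)·15.7 = 246.49.

246.49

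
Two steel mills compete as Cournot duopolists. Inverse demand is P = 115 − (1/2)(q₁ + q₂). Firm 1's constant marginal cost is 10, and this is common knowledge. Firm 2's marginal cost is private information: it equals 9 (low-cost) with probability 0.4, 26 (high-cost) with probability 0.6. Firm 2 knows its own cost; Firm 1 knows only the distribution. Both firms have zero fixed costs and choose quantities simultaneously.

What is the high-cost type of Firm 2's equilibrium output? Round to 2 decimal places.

50.93

Type-c best response for Firm 2: q₂(c) = (115 − c) − q₁/2.
Firm 1 maximizes expected profit; its first-order condition is 115 − q₁ − (1/2)E[q₂] − 10 = 0.
Substituting E[q₂] and solving: E[c₂] = 19.2, so q₁ = (115 − 2·10 + 19.2)/(3/2) = 76.1333.
q₂(high-cost) = (115 − 26 − (1/2)·76.1333) = 50.9333.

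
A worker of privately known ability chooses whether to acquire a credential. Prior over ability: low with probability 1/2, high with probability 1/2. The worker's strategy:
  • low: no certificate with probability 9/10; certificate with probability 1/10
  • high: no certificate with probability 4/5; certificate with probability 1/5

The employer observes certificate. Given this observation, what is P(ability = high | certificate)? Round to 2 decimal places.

P(certificate) = (1/2)·(1/10) + (1/2)·(1/5) = 3/20
P(high | certificate) = ((1/2)·(1/5)) / (3/20) = (1/10) / (3/20) = 2/3

0.67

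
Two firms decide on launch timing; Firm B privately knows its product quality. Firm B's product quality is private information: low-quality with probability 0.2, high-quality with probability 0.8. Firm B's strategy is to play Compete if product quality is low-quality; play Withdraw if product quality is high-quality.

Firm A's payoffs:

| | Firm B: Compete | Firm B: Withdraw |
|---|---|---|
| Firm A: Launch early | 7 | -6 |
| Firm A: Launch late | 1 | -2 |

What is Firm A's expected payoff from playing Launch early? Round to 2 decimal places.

Take the expectation over Firm B's product quality, weighting each type's action by its prior probability.
E[Launch early] = 0.2·7 + 0.8·(-6) = 1.4 + (-4.8) = -3.4

-3.40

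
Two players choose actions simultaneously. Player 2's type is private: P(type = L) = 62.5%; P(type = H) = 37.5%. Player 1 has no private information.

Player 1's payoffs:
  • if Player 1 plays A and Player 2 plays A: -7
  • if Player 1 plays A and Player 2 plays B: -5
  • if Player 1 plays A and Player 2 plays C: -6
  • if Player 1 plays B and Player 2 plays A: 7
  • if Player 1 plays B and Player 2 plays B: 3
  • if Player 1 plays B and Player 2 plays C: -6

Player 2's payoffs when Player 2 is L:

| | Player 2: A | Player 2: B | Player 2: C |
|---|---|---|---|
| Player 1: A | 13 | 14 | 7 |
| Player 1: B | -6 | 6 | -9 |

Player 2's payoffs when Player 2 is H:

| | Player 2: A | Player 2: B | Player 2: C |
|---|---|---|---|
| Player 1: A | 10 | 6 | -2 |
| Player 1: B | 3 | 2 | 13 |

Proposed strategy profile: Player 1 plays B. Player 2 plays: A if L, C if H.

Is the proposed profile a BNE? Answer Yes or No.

No

Player 1 plays B: E[B] = 0.625·(7) + 0.375·(-6) = 2.125; E[A] = -6.625. Best-responding. ✓
Player 2 (type L), facing B: A gives -6, B gives 6, C gives -9. Proposed A is not best — profitable deviation exists. ✗
Player 2 (type H), facing B: A gives 3, B gives 2, C gives 13. Proposed C is best. ✓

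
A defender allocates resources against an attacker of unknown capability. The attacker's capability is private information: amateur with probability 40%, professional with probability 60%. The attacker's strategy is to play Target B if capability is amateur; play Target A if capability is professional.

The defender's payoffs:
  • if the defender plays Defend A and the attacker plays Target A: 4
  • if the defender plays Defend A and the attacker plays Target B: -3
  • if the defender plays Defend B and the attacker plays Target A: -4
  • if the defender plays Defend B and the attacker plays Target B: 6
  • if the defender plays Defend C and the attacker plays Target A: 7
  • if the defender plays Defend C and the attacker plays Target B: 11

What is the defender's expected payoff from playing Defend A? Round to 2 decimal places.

1.20

E[Defend A] = 0.4·(-3) + 0.6·4 = (-1.2) + 2.4 = 1.2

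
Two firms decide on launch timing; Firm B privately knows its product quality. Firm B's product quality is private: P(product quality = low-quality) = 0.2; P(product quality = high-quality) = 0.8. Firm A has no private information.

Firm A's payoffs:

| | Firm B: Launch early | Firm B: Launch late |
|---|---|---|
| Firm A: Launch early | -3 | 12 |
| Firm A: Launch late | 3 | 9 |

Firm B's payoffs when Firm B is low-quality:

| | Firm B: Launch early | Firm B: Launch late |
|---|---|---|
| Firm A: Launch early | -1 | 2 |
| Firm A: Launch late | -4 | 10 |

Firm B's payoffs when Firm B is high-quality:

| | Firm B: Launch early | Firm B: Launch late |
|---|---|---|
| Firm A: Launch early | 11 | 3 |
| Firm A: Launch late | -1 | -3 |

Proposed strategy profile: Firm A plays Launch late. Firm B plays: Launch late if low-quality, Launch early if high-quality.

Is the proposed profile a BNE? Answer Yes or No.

Yes

Firm A plays Launch late: E[Launch late] = 0.2·(9) + 0.8·(3) = 4.2; E[Launch early] = 0. Best-responding. ✓
Firm B (product quality low-quality), facing Launch late: Launch early gives -4, Launch late gives 10. Proposed Launch late is best. ✓
Firm B (product quality high-quality), facing Launch late: Launch early gives -1, Launch late gives -3. Proposed Launch early is best. ✓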